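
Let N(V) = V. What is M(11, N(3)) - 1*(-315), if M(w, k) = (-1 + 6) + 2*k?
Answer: 326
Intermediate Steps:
M(w, k) = 5 + 2*k
M(11, N(3)) - 1*(-315) = (5 + 2*3) - 1*(-315) = (5 + 6) + 315 = 11 + 315 = 326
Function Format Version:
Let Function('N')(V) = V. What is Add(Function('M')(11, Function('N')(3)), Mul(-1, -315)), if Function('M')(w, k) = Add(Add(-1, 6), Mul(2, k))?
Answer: 326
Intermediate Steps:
Function('M')(w, k) = Add(5, Mul(2, k))
Add(Function('M')(11, Function('N')(3)), Mul(-1, -315)) = Add(Add(5, Mul(2, 3)), Mul(-1, -315)) = Add(Add(5, 6), 315) = Add(11, 315) = 326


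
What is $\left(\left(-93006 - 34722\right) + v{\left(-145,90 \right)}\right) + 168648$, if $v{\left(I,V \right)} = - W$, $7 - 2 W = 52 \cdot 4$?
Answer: $\frac{82041}{2} \approx 41021.0$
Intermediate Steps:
$W = - \frac{201}{2}$ ($W = \frac{7}{2} - \frac{52 \cdot 4}{2} = \frac{7}{2} - 104 = - \frac{201}{2} \approx -100.5$)
$v{\left(I,V \right)} = \frac{201}{2}$ ($v{\left(I,V \right)} = \left(-1\right) \left(- \frac{201}{2}\right) = \frac{201}{2}$)
$\left(\left(-93006 - 34722\right) + v{\left(-145,90 \right)}\right) + 168648 = \left(\left(-93006 - 34722\right) + \frac{201}{2}\right) + 168648 = \left(-127728 + \frac{201}{2}\right) + 168648 = - \frac{255255}{2} + 168648 = \frac{82041}{2}$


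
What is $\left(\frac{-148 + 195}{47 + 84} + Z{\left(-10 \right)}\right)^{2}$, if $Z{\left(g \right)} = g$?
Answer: $\frac{1595169}{17161} \approx 92.953$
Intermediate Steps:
$\left(\frac{-148 + 195}{47 + 84} + Z{\left(-10 \right)}\right)^{2} = \left(\frac{-148 + 195}{47 + 84} - 10\right)^{2} = \left(\frac{47}{131} - 10\right)^{2} = \left(- \frac{1263}{131}\right)^{2} = \frac{1595169}{17161}$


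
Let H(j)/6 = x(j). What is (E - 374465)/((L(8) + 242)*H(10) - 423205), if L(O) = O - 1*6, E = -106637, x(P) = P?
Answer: 481102/408565 ≈ 1.1775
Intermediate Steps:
H(j) = 6*j
L(O) = -6 + O (L(O) = O - 6 = -6 + O)
(E - 374465)/((L(8) + 242)*H(10) - 423205) = (-106637 - 374465)/(((-6 + 8) + 242)*(6*10) - 423205) = -481102/((2 + 242)*60 - 423205) = -481102/(244*60 - 423205) = -481102/(14640 - 423205) = -481102/(-408565) = -481102*(-1/408565) = 481102/408565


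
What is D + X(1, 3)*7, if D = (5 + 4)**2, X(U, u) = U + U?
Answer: 95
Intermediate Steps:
X(U, u) = 2*U
D = 81 (D = 9**2 = 81)
D + X(1, 3)*7 = 81 + (2*1)*7 = 81 + 2*7 = 81 + 14 = 95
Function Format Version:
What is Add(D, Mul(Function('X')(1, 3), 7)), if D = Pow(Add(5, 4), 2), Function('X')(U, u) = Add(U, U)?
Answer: 95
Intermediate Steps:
Function('X')(U, u) = Mul(2, U)
D = 81 (D = Pow(9, 2) = 81)
Add(D, Mul(Function('X')(1, 3), 7)) = Add(81, Mul(Mul(2, 1), 7)) = Add(81, Mul(2, 7)) = Add(81, 14) = 95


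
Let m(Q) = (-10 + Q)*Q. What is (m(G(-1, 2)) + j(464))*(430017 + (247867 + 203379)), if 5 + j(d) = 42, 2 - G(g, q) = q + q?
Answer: 53757043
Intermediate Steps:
G(g, q) = 2 - 2*q (G(g, q) = 2 - (q + q) = 2 - 2*q)
j(d) = 37 (j(d) = -5 + 42 = 37)
m(Q) = Q*(-10 + Q)
(m(G(-1, 2)) + j(464))*(430017 + (247867 + 203379)) = ((2 - 2*2)*(-10 + (2 - 2*2)) + 37)*(430017 + (247867 + 203379)) = ((2 - 4)*(-10 + (2 - 4)) + 37)*(430017 + 451246) = (-2*(-10 - 2) + 37)*881263 = (-2*(-12) + 37)*881263 = (24 + 37)*881263 = 61*881263 = 53757043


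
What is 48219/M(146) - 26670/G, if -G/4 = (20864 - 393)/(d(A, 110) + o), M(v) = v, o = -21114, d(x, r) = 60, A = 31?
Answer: -1773457311/271706 ≈ -6527.1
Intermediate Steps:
G = 3722/957 (G = -4*(20864 - 393)/(60 - 21114) = -81884/(-21054) = -81884*(-1)/21054 = -4*(-1861/1914) = 3722/957 ≈ 3.8892)
48219/M(146) - 26670/G = 48219/146 - 26670/3722/957 = 48219*(1/146) - 26670*957/3722 = 48219/146 - 12761595/1861 = -1773457311/271706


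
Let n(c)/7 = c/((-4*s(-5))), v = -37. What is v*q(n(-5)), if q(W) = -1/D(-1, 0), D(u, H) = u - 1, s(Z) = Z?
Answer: -37/2 ≈ -18.500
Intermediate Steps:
D(u, H) = -1 + u
n(c) = 7*c/20 (n(c) = 7*(c/((-4*(-5)))) = 7*(c/20) = 7*c/20)
q(W) = ½ (q(W) = -1/(-1 - 1) = -1/(-2) = -1*(-½) = ½)
v*q(n(-5)) = -37*½ = -37/2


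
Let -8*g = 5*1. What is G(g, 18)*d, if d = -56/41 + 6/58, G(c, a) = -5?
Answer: 7505/1189 ≈ 6.3120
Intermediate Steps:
g = -5/8 ≈ -0.62500
d = -1501/1189 (d = -56*1/41 + 6*(1/58) = -56/41 + 3/29 = -1501/1189 ≈ -1.2624)
G(g, 18)*d = -5*(-1501/1189) = 7505/1189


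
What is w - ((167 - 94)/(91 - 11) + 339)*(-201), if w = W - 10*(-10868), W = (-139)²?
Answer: 15705873/80 ≈ 1.9632e+5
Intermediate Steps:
W = 19321
w = 128001 (w = 19321 - 10*(-10868) = 19321 - 1*(-108680) = 19321 + 108680 = 128001)
w - ((167 - 94)/(91 - 11) + 339)*(-201) = 128001 - ((167 - 94)/(91 - 11) + 339)*(-201) = 128001 - (73/80 + 339)*(-201) = 128001 - 27193*(-201)/80 = 128001 - 1*(-5465793/80) = 128001 + 5465793/80 = 15705873/80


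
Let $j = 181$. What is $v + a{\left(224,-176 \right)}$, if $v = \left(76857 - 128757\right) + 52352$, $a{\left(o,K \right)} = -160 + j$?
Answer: $473$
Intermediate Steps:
$a{\left(o,K \right)} = 21$ ($a{\left(o,K \right)} = -160 + 181 = 21$)
$v = 452$ ($v = -51900 + 52352 = 452$)
$v + a{\left(224,-176 \right)} = 452 + 21 = 473$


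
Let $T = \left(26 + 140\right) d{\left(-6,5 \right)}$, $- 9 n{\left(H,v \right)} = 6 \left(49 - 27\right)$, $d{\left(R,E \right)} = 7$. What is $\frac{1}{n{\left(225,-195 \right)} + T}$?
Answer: $\frac{3}{3442} \approx 0.00087159$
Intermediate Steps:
$n{\left(H,v \right)} = - \frac{44}{3}$ ($n{\left(H,v \right)} = - \frac{6 \left(49 - 27\right)}{9} = - \frac{6 \cdot 22}{9} = \left(- \frac{1}{9}\right) 132 = - \frac{44}{3}$)
$T = 1162$ ($T = \left(26 + 140\right) 7 = 166 \cdot 7 = 1162$)
$\frac{1}{n{\left(225,-195 \right)} + T} = \frac{1}{- \frac{44}{3} + 1162} = \frac{1}{\frac{3442}{3}} = \frac{3}{3442}$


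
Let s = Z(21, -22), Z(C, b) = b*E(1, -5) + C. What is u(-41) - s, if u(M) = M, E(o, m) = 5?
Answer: 48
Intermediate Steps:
Z(C, b) = C + 5*b (Z(C, b) = b*5 + C = 5*b + C = C + 5*b)
s = -89 (s = 21 + 5*(-22) = 21 - 110 = -89)
u(-41) - s = -41 - 1*(-89) = -41 + 89 = 48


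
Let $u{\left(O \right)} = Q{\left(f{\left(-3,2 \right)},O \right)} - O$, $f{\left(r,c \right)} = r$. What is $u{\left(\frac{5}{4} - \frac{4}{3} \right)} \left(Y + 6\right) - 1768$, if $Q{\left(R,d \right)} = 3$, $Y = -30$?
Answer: $-1842$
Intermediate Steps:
$u{\left(O \right)} = 3 - O$
$u{\left(\frac{5}{4} - \frac{4}{3} \right)} \left(Y + 6\right) - 1768 = \left(3 - \left(\frac{5}{4} - \frac{4}{3}\right)\right) \left(-30 + 6\right) - 1768 = \left(3 - \left(5 \cdot \frac{1}{4} - \frac{4}{3}\right)\right) \left(-24\right) - 1768 = \left(3 - \left(\frac{5}{4} - \frac{4}{3}\right)\right) \left(-24\right) - 1768 = \left(3 - - \frac{1}{12}\right) \left(-24\right) - 1768 = \left(3 + \frac{1}{12}\right) \left(-24\right) - 1768 = \frac{37}{12} \left(-24\right) - 1768 = -74 - 1768 = -1842$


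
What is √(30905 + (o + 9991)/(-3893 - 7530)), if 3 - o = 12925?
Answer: √4032670211558/11423 ≈ 175.80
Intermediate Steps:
o = -12922 (o = 3 - 1*12925 = 3 - 12925 = -12922)
√(30905 + (o + 9991)/(-3893 - 7530)) = √(30905 + (-12922 + 9991)/(-3893 - 7530)) = √(30905 - 2931/(-11423)) = √(30905 - 2931*(-1/11423)) = √(30905 + 2931/11423) = √(353030746/11423) = √4032670211558/11423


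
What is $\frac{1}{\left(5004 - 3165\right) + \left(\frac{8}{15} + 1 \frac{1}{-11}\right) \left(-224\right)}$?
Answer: $\frac{165}{287083} \approx 0.00057475$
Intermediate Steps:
$\frac{1}{\left(5004 - 3165\right) + \left(\frac{8}{15} + 1 \frac{1}{-11}\right) \left(-224\right)} = \frac{1}{1839 + \left(8 \cdot \frac{1}{15} + 1 \left(- \frac{1}{11}\right)\right) \left(-224\right)} = \frac{1}{1839 + \left(\frac{8}{15} - \frac{1}{11}\right) \left(-224\right)} = \frac{1}{1839 + \frac{73}{165} \left(-224\right)} = \frac{1}{1839 - \frac{16352}{165}} = \frac{1}{\frac{287083}{165}} = \frac{165}{287083}$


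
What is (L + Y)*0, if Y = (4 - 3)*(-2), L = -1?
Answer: 0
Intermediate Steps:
Y = -2 (Y = 1*(-2) = -2)
(L + Y)*0 = (-1 - 2)*0 = -3*0 = 0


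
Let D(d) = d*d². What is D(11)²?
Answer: 1771561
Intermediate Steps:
D(d) = d³
D(11)² = (11³)² = 1331² = 1771561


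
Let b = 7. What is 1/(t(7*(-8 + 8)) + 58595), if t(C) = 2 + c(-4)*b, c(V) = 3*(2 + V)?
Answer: 1/58555 ≈ 1.7078e-5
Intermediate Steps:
c(V) = 6 + 3*V
t(C) = -40 (t(C) = 2 + (6 + 3*(-4))*7 = 2 + (6 - 12)*7 = 2 - 6*7 = 2 - 42 = -40)
1/(t(7*(-8 + 8)) + 58595) = 1/(-40 + 58595) = 1/58555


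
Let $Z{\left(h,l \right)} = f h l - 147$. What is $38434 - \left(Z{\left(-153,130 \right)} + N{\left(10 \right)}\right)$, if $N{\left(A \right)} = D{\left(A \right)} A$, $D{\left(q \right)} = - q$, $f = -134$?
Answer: $-2626579$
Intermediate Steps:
$Z{\left(h,l \right)} = -147 - 134 h l$ ($Z{\left(h,l \right)} = - 134 h l - 147 = -147 - 134 h l$)
$N{\left(A \right)} = - A^{2}$ ($N{\left(A \right)} = - A A = - A^{2}$)
$38434 - \left(Z{\left(-153,130 \right)} + N{\left(10 \right)}\right) = 38434 - \left(\left(-147 - \left(-20502\right) 130\right) - 10^{2}\right) = 38434 - \left(\left(-147 + 2665260\right) - 100\right) = 38434 - \left(2665113 - 100\right) = 38434 - 2665013 = -2626579$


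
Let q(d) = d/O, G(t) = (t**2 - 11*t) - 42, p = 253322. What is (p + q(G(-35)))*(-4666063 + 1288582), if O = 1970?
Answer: -842759036198874/985 ≈ -8.5559e+11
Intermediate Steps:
G(t) = -42 + t**2 - 11*t
q(d) = d/1970
(p + q(G(-35)))*(-4666063 + 1288582) = (253322 + (-42 + (-35)**2 - 11*(-35))/1970)*(-4666063 + 1288582) = (253322 + (-42 + 1225 + 385)/1970)*(-3377481) = (253322 + (1/1970)*1568)*(-3377481) = (253322 + 784/985)*(-3377481) = (249522954/985)*(-3377481) = -842759036198874/985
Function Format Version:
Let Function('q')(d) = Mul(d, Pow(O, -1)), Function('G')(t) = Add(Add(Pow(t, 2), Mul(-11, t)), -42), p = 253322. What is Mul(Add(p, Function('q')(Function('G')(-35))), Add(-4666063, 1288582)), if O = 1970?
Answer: Rational(-842759036198874, 985) ≈ -8.5559e+11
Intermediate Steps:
Function('G')(t) = Add(-42, Pow(t, 2), Mul(-11, t))
Function('q')(d) = Mul(Rational(1, 1970), d) (Function('q')(d) = Mul(d, Pow(1970, -1)) = Mul(d, Rational(1, 1970)) = Mul(Rational(1, 1970), d))
Mul(Add(p, Function('q')(Function('G')(-35))), Add(-4666063, 1288582)) = Mul(Add(253322, Mul(Rational(1, 1970), Add(-42, Pow(-35, 2), Mul(-11, -35)))), Add(-4666063, 1288582)) = Mul(Add(253322, Mul(Rational(1, 1970), Add(-42, 1225, 385))), -3377481) = Mul(Add(253322, Mul(Rational(1, 1970), 1568)), -3377481) = Mul(Add(253322, Rational(784, 985)), -3377481) = Mul(Rational(249522954, 985), -3377481) = Rational(-842759036198874, 985)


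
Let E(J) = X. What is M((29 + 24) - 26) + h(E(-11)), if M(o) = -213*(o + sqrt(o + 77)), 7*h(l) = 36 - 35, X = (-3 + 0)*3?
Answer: -40256/7 - 426*sqrt(26) ≈ -7923.0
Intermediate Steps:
X = -9 (X = -3*3 = -9)
E(J) = -9
h(l) = 1/7 (h(l) = (36 - 35)/7 = (1/7)*1 = 1/7)
M(o) = -213*o - 213*sqrt(77 + o) (M(o) = -213*(o + sqrt(77 + o)) = -213*o - 213*sqrt(77 + o))
M((29 + 24) - 26) + h(E(-11)) = (-213*((29 + 24) - 26) - 213*sqrt(77 + ((29 + 24) - 26))) + 1/7 = (-213*(53 - 26) - 213*sqrt(77 + (53 - 26))) + 1/7 = (-213*27 - 213*sqrt(77 + 27)) + 1/7 = (-5751 - 426*sqrt(26)) + 1/7 = -40256/7 - 426*sqrt(26)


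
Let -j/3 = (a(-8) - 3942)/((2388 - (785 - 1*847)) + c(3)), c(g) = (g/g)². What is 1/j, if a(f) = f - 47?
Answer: 817/3997 ≈ 0.20440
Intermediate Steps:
a(f) = -47 + f
c(g) = 1 (c(g) = 1² = 1)
j = 3997/817 (j = -3*((-47 - 8) - 3942)/((2388 - (785 - 1*847)) + 1) = -3*(-55 - 3942)/((2388 - (785 - 847)) + 1) = -(-11991)/((2388 - 1*(-62)) + 1) = -(-11991)/((2388 + 62) + 1) = -(-11991)/(2450 + 1) = -(-11991)/2451 = -3*(-3997/2451) = 3997/817 ≈ 4.8923)
1/j = 1/(3997/817) = 817/3997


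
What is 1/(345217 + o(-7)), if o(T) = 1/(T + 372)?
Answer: 365/126004206 ≈ 2.8967e-6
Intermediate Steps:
o(T) = 1/(372 + T)
1/(345217 + o(-7)) = 1/(345217 + 1/(372 - 7)) = 1/(345217 + 1/365) = 1/(126004206/365) = 365/126004206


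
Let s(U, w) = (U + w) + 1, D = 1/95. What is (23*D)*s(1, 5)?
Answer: 161/95 ≈ 1.6947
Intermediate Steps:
D = 1/95 ≈ 0.010526
s(U, w) = 1 + U + w
(23*D)*s(1, 5) = (23*(1/95))*(1 + 1 + 5) = (23/95)*7 = 161/95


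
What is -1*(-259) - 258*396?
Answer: -101909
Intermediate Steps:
-1*(-259) - 258*396 = 259 - 102168 = -101909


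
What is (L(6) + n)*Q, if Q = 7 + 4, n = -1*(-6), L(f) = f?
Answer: 132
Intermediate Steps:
n = 6
Q = 11
(L(6) + n)*Q = (6 + 6)*11 = 12*11 = 132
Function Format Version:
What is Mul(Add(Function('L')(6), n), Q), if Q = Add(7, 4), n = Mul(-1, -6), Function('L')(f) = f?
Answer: 132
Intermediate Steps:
n = 6
Q = 11
Mul(Add(Function('L')(6), n), Q) = Mul(Add(6, 6), 11) = Mul(12, 11) = 132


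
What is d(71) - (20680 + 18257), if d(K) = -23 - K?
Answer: -39031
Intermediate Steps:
d(71) - (20680 + 18257) = (-23 - 1*71) - (20680 + 18257) = (-23 - 71) - 1*38937 = -94 - 38937 = -39031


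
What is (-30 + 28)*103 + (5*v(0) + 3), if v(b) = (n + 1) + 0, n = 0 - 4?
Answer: -218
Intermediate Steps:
n = -4
v(b) = -3 (v(b) = (-4 + 1) + 0 = -3 + 0 = -3)
(-30 + 28)*103 + (5*v(0) + 3) = (-30 + 28)*103 + (5*(-3) + 3) = -2*103 + (-15 + 3) = -206 - 12 = -218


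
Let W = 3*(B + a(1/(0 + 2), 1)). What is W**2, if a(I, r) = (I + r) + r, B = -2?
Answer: 9/4 ≈ 2.2500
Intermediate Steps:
a(I, r) = I + 2*r
W = 3/2 (W = 3*(-2 + (1/(0 + 2) + 2*1)) = 3*(-2 + (1/2 + 2)) = 3*(-2 + 5/2) = 3*(1/2) = 3/2 ≈ 1.5000)
W**2 = (3/2)**2 = 9/4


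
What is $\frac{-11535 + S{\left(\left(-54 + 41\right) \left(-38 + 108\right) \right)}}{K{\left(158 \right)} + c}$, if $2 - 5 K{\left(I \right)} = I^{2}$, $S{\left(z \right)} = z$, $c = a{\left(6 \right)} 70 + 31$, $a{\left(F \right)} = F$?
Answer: $\frac{62225}{22707} \approx 2.7403$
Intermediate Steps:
$c = 451$ ($c = 6 \cdot 70 + 31 = 420 + 31 = 451$)
$K{\left(I \right)} = \frac{2}{5} - \frac{I^{2}}{5}$
$\frac{-11535 + S{\left(\left(-54 + 41\right) \left(-38 + 108\right) \right)}}{K{\left(158 \right)} + c} = \frac{-11535 + \left(-54 + 41\right) \left(-38 + 108\right)}{\left(\frac{2}{5} - \frac{158^{2}}{5}\right) + 451} = \frac{-11535 - 910}{\left(\frac{2}{5} - \frac{24964}{5}\right) + 451} = - \frac{12445}{- \frac{24962}{5} + 451} = - \frac{12445}{- \frac{22707}{5}} = \left(-12445\right) \left(- \frac{5}{22707}\right) = \frac{62225}{22707}$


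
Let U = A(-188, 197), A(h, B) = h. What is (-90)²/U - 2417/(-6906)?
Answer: -13871051/324582 ≈ -42.735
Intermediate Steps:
U = -188
(-90)²/U - 2417/(-6906) = (-90)²/(-188) - 2417/(-6906) = 8100*(-1/188) - 2417*(-1/6906) = -2025/47 + 2417/6906 = -13871051/324582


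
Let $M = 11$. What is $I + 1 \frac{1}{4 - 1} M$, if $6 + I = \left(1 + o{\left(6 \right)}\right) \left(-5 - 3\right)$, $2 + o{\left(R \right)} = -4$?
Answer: $\frac{113}{3} \approx 37.667$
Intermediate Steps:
$o{\left(R \right)} = -6$ ($o{\left(R \right)} = -2 - 4 = -6$)
$I = 34$ ($I = -6 + \left(1 - 6\right) \left(-5 - 3\right) = -6 - -40 = -6 + 40 = 34$)
$I + 1 \frac{1}{4 - 1} M = 34 + 1 \frac{1}{4 - 1} \cdot 11 = 34 + 1 \cdot \frac{1}{3} \cdot 11 = 34 + \frac{1}{3} \cdot 11 = 34 + \frac{11}{3} = \frac{113}{3}$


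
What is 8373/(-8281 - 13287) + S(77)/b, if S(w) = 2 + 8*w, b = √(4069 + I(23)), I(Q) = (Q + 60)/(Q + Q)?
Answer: -8373/21568 + 206*√8613822/62419 ≈ 9.2979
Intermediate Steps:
I(Q) = (60 + Q)/(2*Q) (I(Q) = (60 + Q)/((2*Q)) = (60 + Q)*(1/(2*Q)) = (60 + Q)/(2*Q))
b = √8613822/46 (b = √(4069 + (½)*(60 + 23)/23) = √(4069 + (½)*(1/23)*83) = √(4069 + 83/46) = √(187257/46) = √8613822/46 ≈ 63.803)
8373/(-8281 - 13287) + S(77)/b = 8373/(-8281 - 13287) + (2 + 8*77)/((√8613822/46)) = 8373/(-21568) + (2 + 616)*(√8613822/187257) = 8373*(-1/21568) + 618*(√8613822/187257) = -8373/21568 + 206*√8613822/62419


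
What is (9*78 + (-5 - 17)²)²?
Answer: 1406596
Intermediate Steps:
(9*78 + (-5 - 17)²)² = (702 + (-22)²)² = (702 + 484)² = 1186² = 1406596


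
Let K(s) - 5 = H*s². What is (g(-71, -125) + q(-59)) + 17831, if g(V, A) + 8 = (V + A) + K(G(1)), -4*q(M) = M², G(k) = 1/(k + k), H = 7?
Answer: 33527/2 ≈ 16764.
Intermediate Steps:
G(k) = 1/(2*k)
K(s) = 5 + 7*s²
q(M) = -M²/4
g(V, A) = -5/4 + A + V (g(V, A) = -8 + ((V + A) + (5 + 7*((½)/1)²)) = -8 + ((A + V) + (5 + 7*((½)*1)²)) = -8 + ((A + V) + (5 + 7*(½)²)) = -8 + ((A + V) + (5 + 7*(¼))) = -8 + ((A + V) + (5 + 7/4)) = -8 + ((A + V) + 27/4) = -8 + (27/4 + A + V) = -5/4 + A + V)
(g(-71, -125) + q(-59)) + 17831 = ((-5/4 - 125 - 71) - ¼*(-59)²) + 17831 = (-789/4 - ¼*3481) + 17831 = (-789/4 - 3481/4) + 17831 = -2135/2 + 17831 = 33527/2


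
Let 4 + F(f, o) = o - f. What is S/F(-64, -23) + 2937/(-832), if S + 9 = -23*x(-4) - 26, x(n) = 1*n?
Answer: -61245/30784 ≈ -1.9895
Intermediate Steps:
F(f, o) = -4 + o - f (F(f, o) = -4 + (o - f) = -4 + o - f)
x(n) = n
S = 57 (S = -9 + (-23*(-4) - 26) = -9 + (92 - 26) = -9 + 66 = 57)
S/F(-64, -23) + 2937/(-832) = 57/(-4 - 23 - 1*(-64)) + 2937/(-832) = 57/(-4 - 23 + 64) + 2937*(-1/832) = 57/37 - 2937/832 = -61245/30784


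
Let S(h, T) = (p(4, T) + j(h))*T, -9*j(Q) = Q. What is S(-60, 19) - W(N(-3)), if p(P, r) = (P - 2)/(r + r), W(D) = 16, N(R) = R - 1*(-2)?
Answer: 335/3 ≈ 111.67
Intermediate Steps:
j(Q) = -Q/9
N(R) = 2 + R (N(R) = R + 2 = 2 + R)
p(P, r) = (-2 + P)/(2*r) (p(P, r) = (-2 + P)/((2*r)) = (-2 + P)*(1/(2*r)) = (-2 + P)/(2*r))
S(h, T) = T*(1/T - h/9) (S(h, T) = ((-2 + 4)/(2*T) - h/9)*T = ((½)*2/T - h/9)*T = (1/T - h/9)*T = T*(1/T - h/9))
S(-60, 19) - W(N(-3)) = (1 - ⅑*19*(-60)) - 1*16 = (1 + 380/3) - 16 = 383/3 - 16 = 335/3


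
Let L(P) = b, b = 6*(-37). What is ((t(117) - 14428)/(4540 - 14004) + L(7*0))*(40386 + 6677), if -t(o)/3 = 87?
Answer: -98188431097/9464 ≈ -1.0375e+7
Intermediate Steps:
t(o) = -261 (t(o) = -3*87 = -261)
b = -222
L(P) = -222
((t(117) - 14428)/(4540 - 14004) + L(7*0))*(40386 + 6677) = ((-261 - 14428)/(4540 - 14004) - 222)*(40386 + 6677) = (-14689/(-9464) - 222)*47063 = (-14689*(-1/9464) - 222)*47063 = (14689/9464 - 222)*47063 = -2086319/9464*47063 = -98188431097/9464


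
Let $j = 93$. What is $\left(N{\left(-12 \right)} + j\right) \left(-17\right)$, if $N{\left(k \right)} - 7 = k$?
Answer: $-1496$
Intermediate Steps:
$N{\left(k \right)} = 7 + k$
$\left(N{\left(-12 \right)} + j\right) \left(-17\right) = \left(\left(7 - 12\right) + 93\right) \left(-17\right) = \left(-5 + 93\right) \left(-17\right) = 88 \left(-17\right) = -1496$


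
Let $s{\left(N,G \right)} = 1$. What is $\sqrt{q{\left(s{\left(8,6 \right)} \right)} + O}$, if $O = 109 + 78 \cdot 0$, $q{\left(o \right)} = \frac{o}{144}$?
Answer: $\frac{\sqrt{15697}}{12} \approx 10.441$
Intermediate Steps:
$q{\left(o \right)} = \frac{o}{144}$ ($q{\left(o \right)} = o \frac{1}{144} = \frac{o}{144}$)
$O = 109$ ($O = 109 + 0 = 109$)
$\sqrt{q{\left(s{\left(8,6 \right)} \right)} + O} = \sqrt{\frac{1}{144} \cdot 1 + 109} = \sqrt{\frac{1}{144} + 109} = \sqrt{\frac{15697}{144}} = \frac{\sqrt{15697}}{12}$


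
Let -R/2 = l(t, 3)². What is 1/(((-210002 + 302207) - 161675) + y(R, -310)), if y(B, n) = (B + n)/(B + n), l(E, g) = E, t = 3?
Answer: -1/69469 ≈ -1.4395e-5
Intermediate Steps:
R = -18 (R = -2*3² = -2*9 = -18)
y(B, n) = 1
1/(((-210002 + 302207) - 161675) + y(R, -310)) = 1/(((-210002 + 302207) - 161675) + 1) = 1/((92205 - 161675) + 1) = 1/(-69470 + 1) = 1/(-69469) = -1/69469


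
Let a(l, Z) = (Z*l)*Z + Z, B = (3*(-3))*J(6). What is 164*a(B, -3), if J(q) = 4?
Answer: -53628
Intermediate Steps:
B = -36 (B = (3*(-3))*4 = -9*4 = -36)
a(l, Z) = Z + l*Z² (a(l, Z) = l*Z² + Z = Z + l*Z²)
164*a(B, -3) = 164*(-3*(1 - 3*(-36))) = 164*(-3*(1 + 108)) = 164*(-3*109) = 164*(-327) = -53628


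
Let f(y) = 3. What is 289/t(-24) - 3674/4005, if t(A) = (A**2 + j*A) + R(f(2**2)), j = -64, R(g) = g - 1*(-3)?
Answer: -2208029/2827530 ≈ -0.78090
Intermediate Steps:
R(g) = 3 + g (R(g) = g + 3 = 3 + g)
t(A) = 6 + A**2 - 64*A (t(A) = (A**2 - 64*A) + (3 + 3) = (A**2 - 64*A) + 6 = 6 + A**2 - 64*A)
289/t(-24) - 3674/4005 = 289/(6 + (-24)**2 - 64*(-24)) - 3674/4005 = 289/(6 + 576 + 1536) - 3674*1/4005 = 289/2118 - 3674/4005 = -2208029/2827530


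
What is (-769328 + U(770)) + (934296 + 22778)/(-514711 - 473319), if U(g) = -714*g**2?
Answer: -209511726409457/494015 ≈ -4.2410e+8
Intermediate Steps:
(-769328 + U(770)) + (934296 + 22778)/(-514711 - 473319) = (-769328 - 714*770**2) + (934296 + 22778)/(-514711 - 473319) = (-769328 - 714*592900) + 957074/(-988030) = (-769328 - 423330600) + 957074*(-1/988030) = -424099928 - 478537/494015 = -209511726409457/494015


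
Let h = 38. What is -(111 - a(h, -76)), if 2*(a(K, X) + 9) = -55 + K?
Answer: -257/2 ≈ -128.50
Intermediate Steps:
a(K, X) = -73/2 + K/2 (a(K, X) = -9 + (-55 + K)/2 = -9 + (-55/2 + K/2) = -73/2 + K/2)
-(111 - a(h, -76)) = -(111 - (-73/2 + (½)*38)) = -(111 - (-73/2 + 19)) = -(111 - 1*(-35/2)) = -(111 + 35/2) = -1*257/2 = -257/2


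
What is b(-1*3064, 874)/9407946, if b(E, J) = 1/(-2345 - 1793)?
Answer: -1/38930080548 ≈ -2.5687e-11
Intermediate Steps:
b(E, J) = -1/4138 (b(E, J) = 1/(-4138) = -1/4138)
b(-1*3064, 874)/9407946 = -1/4138/9407946 = -1/4138*1/9407946 = -1/38930080548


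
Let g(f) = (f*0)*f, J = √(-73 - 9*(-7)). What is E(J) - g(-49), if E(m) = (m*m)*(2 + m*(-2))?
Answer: -20 + 20*I*√10 ≈ -20.0 + 63.246*I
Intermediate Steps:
J = I*√10 (J = √(-73 + 63) = √(-10) = I*√10 ≈ 3.1623*I)
g(f) = 0 (g(f) = 0*f = 0)
E(m) = m²*(2 - 2*m)
E(J) - g(-49) = 2*(I*√10)²*(1 - I*√10) - 1*0 = 2*(-10)*(1 - I*√10) + 0 = (-20 + 20*I*√10) + 0 = -20 + 20*I*√10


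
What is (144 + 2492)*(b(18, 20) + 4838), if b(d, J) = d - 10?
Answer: 12774056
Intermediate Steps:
b(d, J) = -10 + d
(144 + 2492)*(b(18, 20) + 4838) = (144 + 2492)*((-10 + 18) + 4838) = 2636*(8 + 4838) = 2636*4846 = 12774056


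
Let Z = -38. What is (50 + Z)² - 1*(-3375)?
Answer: 3519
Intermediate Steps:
(50 + Z)² - 1*(-3375) = (50 - 38)² - 1*(-3375) = 12² + 3375 = 144 + 3375 = 3519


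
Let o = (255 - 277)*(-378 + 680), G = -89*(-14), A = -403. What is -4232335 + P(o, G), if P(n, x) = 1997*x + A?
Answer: -1744476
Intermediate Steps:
G = 1246
o = -6644 (o = -22*302 = -6644)
P(n, x) = -403 + 1997*x (P(n, x) = 1997*x - 403 = -403 + 1997*x)
-4232335 + P(o, G) = -4232335 + (-403 + 1997*1246) = -4232335 + (-403 + 2488262) = -4232335 + 2487859 = -1744476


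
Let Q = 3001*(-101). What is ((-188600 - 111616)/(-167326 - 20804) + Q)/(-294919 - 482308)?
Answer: 9503681819/24369952585 ≈ 0.38998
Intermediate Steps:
Q = -303101
((-188600 - 111616)/(-167326 - 20804) + Q)/(-294919 - 482308) = ((-188600 - 111616)/(-167326 - 20804) - 303101)/(-294919 - 482308) = (-300216/(-188130) - 303101)/(-777227) = (-300216*(-1/188130) - 303101)*(-1/777227) = (50036/31355 - 303101)*(-1/777227) = -9503681819/31355*(-1/777227) = 9503681819/24369952585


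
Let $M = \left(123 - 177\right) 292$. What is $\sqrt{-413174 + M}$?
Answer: $i \sqrt{428942} \approx 654.94 i$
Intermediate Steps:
$M = -15768$ ($M = \left(-54\right) 292 = -15768$)
$\sqrt{-413174 + M} = \sqrt{-413174 - 15768} = \sqrt{-428942} = i \sqrt{428942}$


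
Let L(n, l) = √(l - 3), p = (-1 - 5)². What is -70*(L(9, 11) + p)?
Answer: -2520 - 140*√2 ≈ -2718.0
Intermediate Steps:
p = 36 (p = (-6)² = 36)
L(n, l) = √(-3 + l)
-70*(L(9, 11) + p) = -70*(√(-3 + 11) + 36) = -70*(√8 + 36) = -70*(2*√2 + 36) = -70*(36 + 2*√2) = -2520 - 140*√2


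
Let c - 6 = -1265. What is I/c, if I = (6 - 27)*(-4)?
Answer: -84/1259 ≈ -0.066720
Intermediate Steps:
c = -1259 (c = 6 - 1265 = -1259)
I = 84 (I = -21*(-4) = 84)
I/c = 84/(-1259) = 84*(-1/1259) = -84/1259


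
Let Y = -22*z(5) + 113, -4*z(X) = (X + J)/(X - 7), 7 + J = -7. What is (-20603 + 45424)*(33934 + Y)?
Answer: 3382779627/4 ≈ 8.4569e+8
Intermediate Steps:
J = -14 (J = -7 - 7 = -14)
z(X) = -(-14 + X)/(4*(-7 + X)) (z(X) = -(X - 14)/(4*(X - 7)) = -(-14 + X)/(4*(-7 + X)))
Y = 551/4 (Y = -11*(14 - 1*5)/(2*(-7 + 5)) + 113 = -11*(14 - 5)/(2*(-2)) + 113 = -11*(-1)*9/(2*2) + 113 = -22*(-9/8) + 113 = 99/4 + 113 = 551/4 ≈ 137.75)
(-20603 + 45424)*(33934 + Y) = (-20603 + 45424)*(33934 + 551/4) = 24821*(136287/4) = 3382779627/4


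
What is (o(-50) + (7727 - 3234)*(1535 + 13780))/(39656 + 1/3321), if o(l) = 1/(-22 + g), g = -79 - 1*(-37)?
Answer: 14625215337159/8428644928 ≈ 1735.2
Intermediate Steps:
g = -42 (g = -79 + 37 = -42)
o(l) = -1/64 (o(l) = 1/(-22 - 42) = 1/(-64) = -1/64)
(o(-50) + (7727 - 3234)*(1535 + 13780))/(39656 + 1/3321) = (-1/64 + (7727 - 3234)*(1535 + 13780))/(39656 + 1/3321) = (-1/64 + 4493*15315)/(39656 + 1/3321) = (-1/64 + 68810295)/(131697577/3321) = (4403858879/64)*(3321/131697577) = 14625215337159/8428644928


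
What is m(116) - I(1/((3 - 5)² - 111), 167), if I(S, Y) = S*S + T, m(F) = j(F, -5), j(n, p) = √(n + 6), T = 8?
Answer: -91593/11449 + √122 ≈ 3.0453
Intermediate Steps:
j(n, p) = √(6 + n)
m(F) = √(6 + F)
I(S, Y) = 8 + S² (I(S, Y) = S*S + 8 = S² + 8 = 8 + S²)
m(116) - I(1/((3 - 5)² - 111), 167) = √(6 + 116) - (8 + (1/((3 - 5)² - 111))²) = √122 - (8 + (1/((-2)² - 111))²) = √122 - (8 + (1/(4 - 111))²) = √122 - (8 + (1/(-107))²) = √122 - (8 + (-1/107)²) = √122 - (8 + 1/11449) = √122 - 1*91593/11449 = √122 - 91593/11449 = -91593/11449 + √122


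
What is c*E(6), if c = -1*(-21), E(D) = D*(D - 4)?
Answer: 252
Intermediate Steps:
E(D) = D*(-4 + D)
c = 21
c*E(6) = 21*(6*(-4 + 6)) = 21*(6*2) = 21*12 = 252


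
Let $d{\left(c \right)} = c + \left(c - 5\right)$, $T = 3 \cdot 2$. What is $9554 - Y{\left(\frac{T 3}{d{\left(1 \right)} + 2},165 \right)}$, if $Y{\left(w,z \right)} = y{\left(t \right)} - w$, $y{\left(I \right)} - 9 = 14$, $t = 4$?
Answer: $9513$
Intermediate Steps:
$T = 6$
$y{\left(I \right)} = 23$ ($y{\left(I \right)} = 9 + 14 = 23$)
$d{\left(c \right)} = -5 + 2 c$ ($d{\left(c \right)} = c + \left(c - 5\right) = c + \left(-5 + c\right) = -5 + 2 c$)
$Y{\left(w,z \right)} = 23 - w$
$9554 - Y{\left(\frac{T 3}{d{\left(1 \right)} + 2},165 \right)} = 9554 - \left(23 - \frac{6 \cdot 3}{\left(-5 + 2 \cdot 1\right) + 2}\right) = 9554 - \left(23 - \frac{18}{\left(-5 + 2\right) + 2}\right) = 9554 - \left(23 - \frac{18}{-3 + 2}\right) = 9554 - \left(23 - \frac{18}{-1}\right) = 9554 - \left(23 - 18 \left(-1\right)\right) = 9554 - \left(23 - -18\right) = 9554 - \left(23 + 18\right) = 9554 - 41 = 9513$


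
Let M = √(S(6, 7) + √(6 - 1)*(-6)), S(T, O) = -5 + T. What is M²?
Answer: 1 - 6*√5 ≈ -12.416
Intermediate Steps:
M = √(1 - 6*√5) (M = √((-5 + 6) + √(6 - 1)*(-6)) = √(1 + √5*(-6)) = √(1 - 6*√5) ≈ 3.5237*I)
M² = (√(1 - 6*√5))² = 1 - 6*√5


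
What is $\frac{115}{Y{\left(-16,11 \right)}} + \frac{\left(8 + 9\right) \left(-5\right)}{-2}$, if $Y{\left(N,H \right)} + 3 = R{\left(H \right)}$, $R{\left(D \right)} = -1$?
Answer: $\frac{55}{4} \approx 13.75$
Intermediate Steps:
$Y{\left(N,H \right)} = -4$ ($Y{\left(N,H \right)} = -3 - 1 = -4$)
$\frac{115}{Y{\left(-16,11 \right)}} + \frac{\left(8 + 9\right) \left(-5\right)}{-2} = \frac{115}{-4} + \frac{\left(8 + 9\right) \left(-5\right)}{-2} = 115 \left(- \frac{1}{4}\right) + 17 \left(-5\right) \left(- \frac{1}{2}\right) = - \frac{115}{4} - - \frac{85}{2} = - \frac{115}{4} + \frac{85}{2} = \frac{55}{4}$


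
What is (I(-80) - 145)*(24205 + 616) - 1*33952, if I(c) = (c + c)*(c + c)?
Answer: 631784603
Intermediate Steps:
I(c) = 4*c**2 (I(c) = (2*c)*(2*c) = 4*c**2)
(I(-80) - 145)*(24205 + 616) - 1*33952 = (4*(-80)**2 - 145)*(24205 + 616) - 1*33952 = (4*6400 - 145)*24821 - 33952 = (25600 - 145)*24821 - 33952 = 25455*24821 - 33952 = 631818555 - 33952 = 631784603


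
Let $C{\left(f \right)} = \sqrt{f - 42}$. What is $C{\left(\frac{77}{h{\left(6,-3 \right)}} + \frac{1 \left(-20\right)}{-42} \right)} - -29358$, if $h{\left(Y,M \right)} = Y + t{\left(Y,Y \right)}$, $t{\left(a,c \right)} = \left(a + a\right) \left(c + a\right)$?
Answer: $29358 + \frac{17 i \sqrt{6258}}{210} \approx 29358.0 + 6.4039 i$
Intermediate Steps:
$t{\left(a,c \right)} = 2 a \left(a + c\right)$
$h{\left(Y,M \right)} = Y + 4 Y^{2}$ ($h{\left(Y,M \right)} = Y + 2 Y \left(Y + Y\right) = Y + 2 Y 2 Y = Y + 4 Y^{2}$)
$C{\left(f \right)} = \sqrt{-42 + f}$
$C{\left(\frac{77}{h{\left(6,-3 \right)}} + \frac{1 \left(-20\right)}{-42} \right)} - -29358 = \sqrt{-42 + \left(\frac{77}{6 \left(1 + 4 \cdot 6\right)} + \frac{1 \left(-20\right)}{-42}\right)} - -29358 = \sqrt{-42 - \left(- \frac{10}{21} - \frac{77}{6 \left(1 + 24\right)}\right)} + 29358 = \sqrt{-42 + \left(\frac{77}{6 \cdot 25} + \frac{10}{21}\right)} + 29358 = \sqrt{-42 + \left(\frac{77}{150} + \frac{10}{21}\right)} + 29358 = \sqrt{-42 + \frac{1039}{1050}} + 29358 = \sqrt{- \frac{43061}{1050}} + 29358 = \frac{17 i \sqrt{6258}}{210} + 29358 = 29358 + \frac{17 i \sqrt{6258}}{210}$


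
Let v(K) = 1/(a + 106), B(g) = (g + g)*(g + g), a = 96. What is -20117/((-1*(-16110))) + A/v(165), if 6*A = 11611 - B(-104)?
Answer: -17167657727/16110 ≈ -1.0657e+6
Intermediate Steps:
B(g) = 4*g² (B(g) = (2*g)*(2*g) = 4*g²)
v(K) = 1/202 (v(K) = 1/(96 + 106) = 1/202)
A = -10551/2 (A = (11611 - 4*(-104)²)/6 = (11611 - 4*10816)/6 = (11611 - 1*43264)/6 = (11611 - 43264)/6 = (⅙)*(-31653) = -10551/2 ≈ -5275.5)
-20117/((-1*(-16110))) + A/v(165) = -20117/((-1*(-16110))) - 10551/(2*1/202) = -20117/16110 - 10551/2*202 = -20117*1/16110 - 1065651 = -20117/16110 - 1065651 = -17167657727/16110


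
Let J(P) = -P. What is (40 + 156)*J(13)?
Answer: -2548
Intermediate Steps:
(40 + 156)*J(13) = (40 + 156)*(-1*13) = 196*(-13) = -2548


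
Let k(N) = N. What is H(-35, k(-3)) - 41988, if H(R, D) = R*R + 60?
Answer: -40703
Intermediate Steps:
H(R, D) = 60 + R² (H(R, D) = R² + 60 = 60 + R²)
H(-35, k(-3)) - 41988 = (60 + (-35)²) - 41988 = (60 + 1225) - 41988 = 1285 - 41988 = -40703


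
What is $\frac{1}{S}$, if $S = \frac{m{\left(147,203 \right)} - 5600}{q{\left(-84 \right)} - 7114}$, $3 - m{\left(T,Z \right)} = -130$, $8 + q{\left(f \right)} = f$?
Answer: $\frac{7206}{5467} \approx 1.3181$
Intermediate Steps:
$q{\left(f \right)} = -8 + f$
$m{\left(T,Z \right)} = 133$ ($m{\left(T,Z \right)} = 3 - -130 = 3 + 130 = 133$)
$S = \frac{5467}{7206}$ ($S = \frac{133 - 5600}{\left(-8 - 84\right) - 7114} = - \frac{5467}{-92 - 7114} = - \frac{5467}{-7206} = \left(-5467\right) \left(- \frac{1}{7206}\right) = \frac{5467}{7206} \approx 0.75867$)
$\frac{1}{S} = \frac{1}{\frac{5467}{7206}} = \frac{7206}{5467}$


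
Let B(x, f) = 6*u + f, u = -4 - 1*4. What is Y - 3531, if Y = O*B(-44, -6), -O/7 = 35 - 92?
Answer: -25077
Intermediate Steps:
u = -8 (u = -4 - 4 = -8)
B(x, f) = -48 + f (B(x, f) = 6*(-8) + f = -48 + f)
O = 399 (O = -7*(35 - 92) = -7*(-57) = 399)
Y = -21546 (Y = 399*(-48 - 6) = 399*(-54) = -21546)
Y - 3531 = -21546 - 3531 = -25077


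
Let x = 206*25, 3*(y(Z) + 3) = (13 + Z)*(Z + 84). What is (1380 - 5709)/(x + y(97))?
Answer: -12987/35351 ≈ -0.36737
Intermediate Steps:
y(Z) = -3 + (13 + Z)*(84 + Z)/3 (y(Z) = -3 + ((13 + Z)*(Z + 84))/3 = -3 + ((13 + Z)*(84 + Z))/3 = -3 + (13 + Z)*(84 + Z)/3)
x = 5150
(1380 - 5709)/(x + y(97)) = (1380 - 5709)/(5150 + (361 + (1/3)*97**2 + (97/3)*97)) = -4329/(5150 + (361 + (1/3)*9409 + 9409/3)) = -4329/(5150 + (361 + 9409/3 + 9409/3)) = -4329/(5150 + 19901/3) = -4329/35351/3 = -4329*3/35351 = -12987/35351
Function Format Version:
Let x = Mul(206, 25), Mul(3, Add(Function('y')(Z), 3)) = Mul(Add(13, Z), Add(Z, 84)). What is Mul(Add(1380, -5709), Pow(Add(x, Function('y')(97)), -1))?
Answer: Rational(-12987, 35351) ≈ -0.36737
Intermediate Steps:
Function('y')(Z) = Add(-3, Mul(Rational(1, 3), Add(13, Z), Add(84, Z))) (Function('y')(Z) = Add(-3, Mul(Rational(1, 3), Mul(Add(13, Z), Add(Z, 84)))) = Add(-3, Mul(Rational(1, 3), Mul(Add(13, Z), Add(84, Z)))) = Add(-3, Mul(Rational(1, 3), Add(13, Z), Add(84, Z))))
x = 5150
Mul(Add(1380, -5709), Pow(Add(x, Function('y')(97)), -1)) = Mul(Add(1380, -5709), Pow(Add(5150, Add(361, Mul(Rational(1, 3), Pow(97, 2)), Mul(Rational(97, 3), 97))), -1)) = Mul(-4329, Pow(Add(5150, Add(361, Mul(Rational(1, 3), 9409), Rational(9409, 3))), -1)) = Mul(-4329, Pow(Add(5150, Add(361, Rational(9409, 3), Rational(9409, 3))), -1)) = Mul(-4329, Pow(Add(5150, Rational(19901, 3)), -1)) = Mul(-4329, Pow(Rational(35351, 3), -1)) = Mul(-4329, Rational(3, 35351)) = Rational(-12987, 35351)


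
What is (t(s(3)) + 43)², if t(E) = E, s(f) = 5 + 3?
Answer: 2601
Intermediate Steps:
s(f) = 8
(t(s(3)) + 43)² = (8 + 43)² = 51² = 2601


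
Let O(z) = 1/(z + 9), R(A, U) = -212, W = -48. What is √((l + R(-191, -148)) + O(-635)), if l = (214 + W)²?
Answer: 3*√1190606302/626 ≈ 165.36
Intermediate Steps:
l = 27556 (l = (214 - 48)² = 166² = 27556)
O(z) = 1/(9 + z)
√((l + R(-191, -148)) + O(-635)) = √((27556 - 212) + 1/(9 - 635)) = √(27344 + 1/(-626)) = √(27344 - 1/626) = √(17117343/626) = 3*√1190606302/626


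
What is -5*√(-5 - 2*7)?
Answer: -5*I*√19 ≈ -21.794*I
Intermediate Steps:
-5*√(-5 - 2*7) = -5*√(-5 - 14) = -5*I*√19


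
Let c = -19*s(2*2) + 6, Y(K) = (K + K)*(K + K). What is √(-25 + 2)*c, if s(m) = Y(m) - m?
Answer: -1134*I*√23 ≈ -5438.5*I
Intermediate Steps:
Y(K) = 4*K² (Y(K) = (2*K)*(2*K) = 4*K²)
s(m) = -m + 4*m² (s(m) = 4*m² - m = -m + 4*m²)
c = -1134 (c = -19*2*2*(-1 + 4*(2*2)) + 6 = -76*(-1 + 4*4) + 6 = -76*(-1 + 16) + 6 = -76*15 + 6 = -19*60 + 6 = -1140 + 6 = -1134)
√(-25 + 2)*c = √(-25 + 2)*(-1134) = √(-23)*(-1134) = (I*√23)*(-1134) = -1134*I*√23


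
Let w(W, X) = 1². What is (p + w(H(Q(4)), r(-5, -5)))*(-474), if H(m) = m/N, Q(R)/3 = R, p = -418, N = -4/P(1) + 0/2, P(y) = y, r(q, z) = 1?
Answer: 197658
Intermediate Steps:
N = -4 (N = -4/1 + 0/2 = -4*1 + 0*(½) = -4 + 0 = -4)
Q(R) = 3*R
H(m) = -m/4 (H(m) = m/(-4) = m*(-¼) = -m/4)
w(W, X) = 1
(p + w(H(Q(4)), r(-5, -5)))*(-474) = (-418 + 1)*(-474) = -417*(-474) = 197658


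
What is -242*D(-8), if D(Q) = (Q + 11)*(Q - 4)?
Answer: 8712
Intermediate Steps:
D(Q) = (-4 + Q)*(11 + Q) (D(Q) = (11 + Q)*(-4 + Q) = (-4 + Q)*(11 + Q))
-242*D(-8) = -242*(-44 + (-8)² + 7*(-8)) = -242*(-44 + 64 - 56) = -242*(-36) = 8712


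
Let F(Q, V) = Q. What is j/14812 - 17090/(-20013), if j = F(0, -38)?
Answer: 17090/20013 ≈ 0.85394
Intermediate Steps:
j = 0
j/14812 - 17090/(-20013) = 0/14812 - 17090/(-20013) = 0*(1/14812) - 17090*(-1/20013) = 0 + 17090/20013 = 17090/20013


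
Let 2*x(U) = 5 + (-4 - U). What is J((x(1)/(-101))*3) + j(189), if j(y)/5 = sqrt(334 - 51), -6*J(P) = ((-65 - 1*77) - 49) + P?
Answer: 191/6 + 5*sqrt(283) ≈ 115.95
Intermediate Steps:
x(U) = 1/2 - U/2 (x(U) = (5 + (-4 - U))/2 = (1 - U)/2 = 1/2 - U/2)
J(P) = 191/6 - P/6 (J(P) = -(((-65 - 1*77) - 49) + P)/6 = -(((-65 - 77) - 49) + P)/6 = -((-142 - 49) + P)/6 = -(-191 + P)/6 = 191/6 - P/6)
j(y) = 5*sqrt(283) (j(y) = 5*sqrt(334 - 51) = 5*sqrt(283))
J((x(1)/(-101))*3) + j(189) = (191/6 - (1/2 - 1/2*1)/(-101)*3/6) + 5*sqrt(283) = (191/6 - (1/2 - 1/2)*(-1/101)*3/6) + 5*sqrt(283) = (191/6 - 0*(-1/101)*3/6) + 5*sqrt(283) = (191/6 - 0*3) + 5*sqrt(283) = (191/6 - 1/6*0) + 5*sqrt(283) = (191/6 + 0) + 5*sqrt(283) = 191/6 + 5*sqrt(283)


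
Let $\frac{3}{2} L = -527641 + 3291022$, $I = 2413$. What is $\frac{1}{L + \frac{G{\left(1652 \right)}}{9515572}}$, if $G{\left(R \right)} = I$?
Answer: $\frac{9515572}{17530100581701} \approx 5.4281 \cdot 10^{-7}$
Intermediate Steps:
$G{\left(R \right)} = 2413$
$L = 1842254$ ($L = \frac{2 \left(-527641 + 3291022\right)}{3} = \frac{2}{3} \cdot 2763381 = 1842254$)
$\frac{1}{L + \frac{G{\left(1652 \right)}}{9515572}} = \frac{1}{1842254 + \frac{2413}{9515572}} = \frac{1}{\frac{17530100581701}{9515572}} = \frac{9515572}{17530100581701}$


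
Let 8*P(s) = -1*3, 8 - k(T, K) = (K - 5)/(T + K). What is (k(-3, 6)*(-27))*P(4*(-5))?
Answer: 621/8 ≈ 77.625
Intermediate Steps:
k(T, K) = 8 - (-5 + K)/(K + T) (k(T, K) = 8 - (K - 5)/(T + K) = 8 - (-5 + K)/(K + T))
P(s) = -3/8 (P(s) = (-1*3)/8 = (1/8)*(-3) = -3/8)
(k(-3, 6)*(-27))*P(4*(-5)) = (((5 + 7*6 + 8*(-3))/(6 - 3))*(-27))*(-3/8) = (((5 + 42 - 24)/3)*(-27))*(-3/8) = (((1/3)*23)*(-27))*(-3/8) = ((23/3)*(-27))*(-3/8) = -207*(-3/8) = 621/8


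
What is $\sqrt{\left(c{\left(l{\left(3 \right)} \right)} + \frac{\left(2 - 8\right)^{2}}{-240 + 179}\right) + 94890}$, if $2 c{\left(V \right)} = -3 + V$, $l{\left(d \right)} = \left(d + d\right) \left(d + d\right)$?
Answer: $\frac{\sqrt{1412579562}}{122} \approx 308.07$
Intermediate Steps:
$l{\left(d \right)} = 4 d^{2}$ ($l{\left(d \right)} = 2 d 2 d = 4 d^{2}$)
$c{\left(V \right)} = - \frac{3}{2} + \frac{V}{2}$ ($c{\left(V \right)} = \frac{-3 + V}{2} = - \frac{3}{2} + \frac{V}{2}$)
$\sqrt{\left(c{\left(l{\left(3 \right)} \right)} + \frac{\left(2 - 8\right)^{2}}{-240 + 179}\right) + 94890} = \sqrt{\left(\left(- \frac{3}{2} + \frac{4 \cdot 3^{2}}{2}\right) + \frac{\left(2 - 8\right)^{2}}{-240 + 179}\right) + 94890} = \sqrt{\left(\left(- \frac{3}{2} + \frac{4 \cdot 9}{2}\right) + \frac{\left(-6\right)^{2}}{-61}\right) + 94890} = \sqrt{\left(\left(- \frac{3}{2} + \frac{1}{2} \cdot 36\right) - \frac{36}{61}\right) + 94890} = \sqrt{\left(\left(- \frac{3}{2} + 18\right) - \frac{36}{61}\right) + 94890} = \sqrt{\left(\frac{33}{2} - \frac{36}{61}\right) + 94890} = \sqrt{\frac{1941}{122} + 94890} = \sqrt{\frac{11578521}{122}} = \frac{\sqrt{1412579562}}{122}$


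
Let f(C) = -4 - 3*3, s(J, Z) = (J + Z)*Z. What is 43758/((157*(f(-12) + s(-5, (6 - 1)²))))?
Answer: 43758/76459 ≈ 0.57231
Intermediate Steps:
s(J, Z) = Z*(J + Z)
f(C) = -13 (f(C) = -4 - 9 = -13)
43758/((157*(f(-12) + s(-5, (6 - 1)²)))) = 43758/((157*(-13 + (6 - 1)²*(-5 + (6 - 1)²)))) = 43758/((157*(-13 + 5²*(-5 + 5²)))) = 43758/((157*(-13 + 25*(-5 + 25)))) = 43758/((157*(-13 + 25*20))) = 43758/((157*(-13 + 500))) = 43758/((157*487)) = 43758/76459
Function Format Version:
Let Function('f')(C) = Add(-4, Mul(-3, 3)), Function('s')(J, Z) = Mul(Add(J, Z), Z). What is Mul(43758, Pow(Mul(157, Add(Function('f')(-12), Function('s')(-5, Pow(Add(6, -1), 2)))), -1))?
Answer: Rational(43758, 76459) ≈ 0.57231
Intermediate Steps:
Function('s')(J, Z) = Mul(Z, Add(J, Z))
Function('f')(C) = -13 (Function('f')(C) = Add(-4, -9) = -13)
Mul(43758, Pow(Mul(157, Add(Function('f')(-12), Function('s')(-5, Pow(Add(6, -1), 2)))), -1)) = Mul(43758, Pow(Mul(157, Add(-13, Mul(Pow(Add(6, -1), 2), Add(-5, Pow(Add(6, -1), 2))))), -1)) = Mul(43758, Pow(Mul(157, Add(-13, Mul(Pow(5, 2), Add(-5, Pow(5, 2))))), -1)) = Mul(43758, Pow(Mul(157, Add(-13, Mul(25, Add(-5, 25)))), -1)) = Mul(43758, Pow(Mul(157, Add(-13, Mul(25, 20))), -1)) = Mul(43758, Pow(Mul(157, Add(-13, 500)), -1)) = Mul(43758, Pow(Mul(157, 487), -1)) = Mul(43758, Pow(76459, -1)) = Mul(43758, Rational(1, 76459)) = Rational(43758, 76459)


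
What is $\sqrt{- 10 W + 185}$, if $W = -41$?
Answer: $\sqrt{595} \approx 24.393$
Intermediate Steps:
$\sqrt{- 10 W + 185} = \sqrt{\left(-10\right) \left(-41\right) + 185} = \sqrt{410 + 185} = \sqrt{595}$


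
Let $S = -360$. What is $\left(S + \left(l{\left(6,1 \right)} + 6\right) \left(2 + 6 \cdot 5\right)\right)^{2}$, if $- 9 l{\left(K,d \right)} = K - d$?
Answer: $\frac{2795584}{81} \approx 34513.0$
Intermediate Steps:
$l{\left(K,d \right)} = - \frac{K}{9} + \frac{d}{9}$ ($l{\left(K,d \right)} = - \frac{K - d}{9} = - \frac{K}{9} + \frac{d}{9}$)
$\left(S + \left(l{\left(6,1 \right)} + 6\right) \left(2 + 6 \cdot 5\right)\right)^{2} = \left(-360 + \left(\left(\left(- \frac{1}{9}\right) 6 + \frac{1}{9} \cdot 1\right) + 6\right) \left(2 + 6 \cdot 5\right)\right)^{2} = \left(-360 + \left(\left(- \frac{2}{3} + \frac{1}{9}\right) + 6\right) \left(2 + 30\right)\right)^{2} = \left(-360 + \left(- \frac{5}{9} + 6\right) 32\right)^{2} = \left(-360 + \frac{49}{9} \cdot 32\right)^{2} = \left(-360 + \frac{1568}{9}\right)^{2} = \left(- \frac{1672}{9}\right)^{2} = \frac{2795584}{81}$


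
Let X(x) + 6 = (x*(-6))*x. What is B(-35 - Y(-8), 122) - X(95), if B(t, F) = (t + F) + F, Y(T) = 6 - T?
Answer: 54351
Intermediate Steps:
X(x) = -6 - 6*x² (X(x) = -6 + (x*(-6))*x = -6 + (-6*x)*x = -6 - 6*x²)
B(t, F) = t + 2*F (B(t, F) = (F + t) + F = t + 2*F)
B(-35 - Y(-8), 122) - X(95) = ((-35 - (6 - 1*(-8))) + 2*122) - (-6 - 6*95²) = ((-35 - (6 + 8)) + 244) - (-6 - 6*9025) = ((-35 - 1*14) + 244) - (-6 - 54150) = ((-35 - 14) + 244) - 1*(-54156) = (-49 + 244) + 54156 = 195 + 54156 = 54351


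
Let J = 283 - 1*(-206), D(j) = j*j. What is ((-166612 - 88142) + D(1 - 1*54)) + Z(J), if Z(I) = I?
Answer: -251456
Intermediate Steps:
D(j) = j**2
J = 489 (J = 283 + 206 = 489)
((-166612 - 88142) + D(1 - 1*54)) + Z(J) = ((-166612 - 88142) + (1 - 1*54)**2) + 489 = (-254754 + (1 - 54)**2) + 489 = (-254754 + (-53)**2) + 489 = (-254754 + 2809) + 489 = -251945 + 489 = -251456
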